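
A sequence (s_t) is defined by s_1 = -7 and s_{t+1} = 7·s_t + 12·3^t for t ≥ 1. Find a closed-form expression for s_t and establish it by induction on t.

Computing the first terms: s_1 = -7, s_2 = -13, s_3 = 17. This suggests s_t = -3^(t + 1) + 2·7^(t - 1).
When t = 1: the formula gives -7 = -7 = s_1.
Suppose the result is true for t = j, so s_j = -3^(j + 1) + 2·7^(j - 1).
Then s_{j+1} = 7·s_j + 12·3^j = 7·(-3^(j + 1) + 2·7^(j - 1)) + 12·3^j = -3^(j + 2) + 2·7^j = -3^((j+1) + 1) + 2·7^((j+1) - 1),
which is the claimed formula at t = j+1.
By induction, the statement is established for all t ≥ 1.

s_t = -3^(t + 1) + 2·7^(t - 1)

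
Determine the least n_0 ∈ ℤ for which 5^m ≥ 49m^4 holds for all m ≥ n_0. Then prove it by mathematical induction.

n_0 = 8

At m = 7: 78125 < 117649, so the inequality fails and n_0 ≥ 8. We prove 5^m ≥ 49m^4 for all m ≥ 8.
When m = 8: 5^m = 390625 and 49m^4 = 200704, so 390625 ≥ 200704.
Suppose the result is true for m = r, so 5^r ≥ 49r^4.
Then 5^(r + 1) = 5·(5^r) ≥ 5·(49r^4).
Also, for r ≥ 8 we have 5·(49r^4) ≥ 49(r+1)^4, since 5 ≥ (1 + 1/r)^4 for all r ≥ 8.
Combining, 5^(r + 1) ≥ 49(r+1)^4.
By the principle of mathematical induction, the result holds for all m ≥ 8.
Hence the smallest such n_0 is 8.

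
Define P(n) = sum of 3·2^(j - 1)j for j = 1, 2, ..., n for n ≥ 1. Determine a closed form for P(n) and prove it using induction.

We claim P(n) = 3·2^n(n - 1) + 3 for all n ≥ 1.
For the base case n = 1: P(1) = 3, and the closed form gives 3. They agree.
Inductive step: suppose the statement holds for some j ≥ 1, so P(j) = 3·2^j(j - 1) + 3.
Then P(j+1) = P(j) + (3·2^j(j + 1)) = (3·2^j(j - 1) + 3) + (3·2^j(j + 1)).
Simplifying, P(j+1) = 6·2^j·j + 3 = 3·2^(j+1)((j+1) - 1) + 3,
which is the closed form with n = j+1.
Hence, by induction on n, the claim holds for every n ≥ 1.

P(n) = 3·2^n(n - 1) + 3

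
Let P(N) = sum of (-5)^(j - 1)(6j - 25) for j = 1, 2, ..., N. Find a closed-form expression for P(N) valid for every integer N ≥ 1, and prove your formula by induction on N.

We claim P(N) = (-5)^N(-N + 4) - 4 for all N ≥ 1.
Base case (N = 1): P(1) = -19, and the closed form gives -19. They agree.
For the inductive step, assume it holds for an arbitrary j ≥ 1, so P(j) = (-5)^j(-j + 4) - 4.
Then P(j+1) = P(j) + ((-5)^j(6j - 19)) = ((-5)^j(-j + 4) - 4) + ((-5)^j(6j - 19)).
Simplifying, P(j+1) = 5(-5)^j·j - 15(-5)^j - 4 = (-5)^(j+1)(-(j+1) + 4) - 4,
which is the closed form with N = j+1.
This completes the induction.

P(N) = (-5)^N(-N + 4) - 4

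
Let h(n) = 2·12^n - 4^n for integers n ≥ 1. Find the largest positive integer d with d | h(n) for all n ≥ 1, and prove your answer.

d = 4

Computing the first values: h(1) = 20 and h(2) = 272; gcd(20, 272) = 4, so d ≤ 4.
We prove 4 | 2·12^n - 4^n for all n ≥ 1 by induction on n.
For the base case n = 1: h(1) = 20 = 4·(5), so 4 | h(1).
Inductive step: suppose the statement holds for some r ≥ 1, i.e. 4 | h(r). Then
h(r+1) − 12·h(r) = (2·12^(r+1) - 4^(r+1)) − 12·(2·12^r - 4^r) = (-1)·4^r·(4 − 12) = (8)·4^r. Since 4 | h(r) by the inductive hypothesis, 4 | 12·h(r); and 4 | 8 since 8 = 4·2. Therefore 4 | h(r+1).
This completes the induction.
Therefore the largest such d is 4.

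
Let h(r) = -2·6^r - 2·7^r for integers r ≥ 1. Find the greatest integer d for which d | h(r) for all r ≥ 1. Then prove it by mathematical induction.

d = 2

Computing the first values: h(1) = -26 and h(2) = -170; gcd(-26, -170) = 2, so d ≤ 2.
We prove 2 | -2·6^r - 2·7^r for all r ≥ 1 by induction on r.
Base step (r = 1): h(1) = -26 = 2·(-13), so 2 | h(1).
Suppose the result is true for r = j, i.e. 2 | h(j). Then
h(j+1) − 7·h(j) = (-2·6^(j+1) - 2·7^(j+1)) − 7·(-2·6^j - 2·7^j) = (-2)·6^j·(6 − 7) = (2)·6^j. Since 2 | h(j) by the inductive hypothesis, 2 | 7·h(j); and 2 | 2 since 2 = 2·1. Therefore 2 | h(j+1).
By induction, the statement is established for all r ≥ 1.
Therefore the largest such d is 2.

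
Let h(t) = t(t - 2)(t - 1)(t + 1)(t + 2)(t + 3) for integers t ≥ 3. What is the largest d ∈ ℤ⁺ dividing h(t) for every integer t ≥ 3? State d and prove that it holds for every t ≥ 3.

d = 720

Computing the first values: h(3) = 720 and h(4) = 5040; gcd(720, 5040) = 720, so d ≤ 720.
We prove 720 | t(t - 2)(t - 1)(t + 1)(t + 2)(t + 3) for all t ≥ 3 by induction on t.
For the base case t = 3: h(3) = 720 = 720·(1), so 720 | h(3).
Inductive step: assume the claim holds for t = j, i.e. 720 | h(j). Then
h(j+1) − h(j) = (j-1)·j·(j+1)·(j+2)·(j+3)·(j+4) − (j-2)·(j-1)·j·(j+1)·(j+2)·(j+3) = (j-1)·j·(j+1)·(j+2)·(j+3)·[(j+4) − (j-2)] = 6·(j-1)·j·(j+1)·(j+2)·(j+3). The product of 5 consecutive integers is divisible by (5)! = 120, so h(j+1) − h(j) is divisible by 6·120 = 720. By the inductive hypothesis 720 | h(j), hence 720 | h(j+1).
By the principle of mathematical induction, the result holds for all t ≥ 3.
Therefore the largest such d is 720.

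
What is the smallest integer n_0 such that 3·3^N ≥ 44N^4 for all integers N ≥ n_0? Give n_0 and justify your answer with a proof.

n_0 = 12

At N = 11: 531441 < 644204, so the inequality fails and n_0 ≥ 12. We prove 3·3^N ≥ 44N^4 for all N ≥ 12.
For the base case N = 12: 3·3^N = 1594323 and 44N^4 = 912384, so 1594323 ≥ 912384.
Inductive step: assume the claim holds for N = p, so 3·3^p ≥ 44p^4.
Then 3·3^(p + 1) = 3·(3·3^p) ≥ 3·(44p^4).
Also, for p ≥ 12 we have 3·(44p^4) ≥ 44(p+1)^4, since 3 ≥ (1 + 1/p)^4 for all p ≥ 12.
Combining, 3·3^(p + 1) ≥ 44(p+1)^4.
Hence, by induction on N, the claim holds for every N ≥ 12.
Hence the smallest such n_0 is 12.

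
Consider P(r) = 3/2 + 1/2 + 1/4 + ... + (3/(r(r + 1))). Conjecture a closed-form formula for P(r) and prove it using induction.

P(r) = 3r/(r + 1)

We claim P(r) = 3r/(r + 1) for all r ≥ 1.
Base step (r = 1): P(1) = 3/2, and the closed form gives 3/2. They agree.
Inductive step: assume the claim holds for r = m, so P(m) = 3m/(m + 1).
Then P(m+1) = P(m) + (3/((m + 1)(m + 2))) = (3m/(m + 1)) + (3/((m + 1)(m + 2))).
Simplifying, P(m+1) = 3(m + 1)/(m + 2) = 3(m+1)/((m+1) + 1),
which is the closed form with r = m+1.
Hence, by induction on r, the claim holds for every r ≥ 1.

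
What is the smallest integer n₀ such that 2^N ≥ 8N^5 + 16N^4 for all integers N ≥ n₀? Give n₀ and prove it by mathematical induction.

At N = 26: 67108864 < 102362624, so the inequality fails and n₀ ≥ 27. We prove 2^N ≥ 8N^5 + 16N^4 for all N ≥ 27.
When N = 27: 2^N = 134217728 and 8N^5 + 16N^4 = 123294312, so 134217728 ≥ 123294312.
Inductive step: assume the claim holds for N = i, so 2^i ≥ 8i^5 + 16i^4.
Then 2^(i + 1) = 2·(2^i) ≥ 2·(8i^5 + 16i^4).
Also, for i ≥ 27 we have 2·(8i^5 + 16i^4) ≥ 8(i+1)^5 + 16(i+1)^4, since 2·(8i^5 + 16i^4) − (8(i+1)^5 + 16(i+1)^4) = 8i^5 - 24i^4 - 144i^3 - 176i^2 - 104i - 24, which is nonnegative for all i ≥ 27.
Combining, 2^(i + 1) ≥ 8(i+1)^5 + 16(i+1)^4.
By the principle of mathematical induction, the result holds for all N ≥ 27.
Hence the smallest such n₀ is 27.

n₀ = 27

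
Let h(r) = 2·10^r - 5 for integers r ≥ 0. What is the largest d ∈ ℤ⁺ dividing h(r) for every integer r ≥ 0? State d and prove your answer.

Computing the first values: h(0) = -3 and h(1) = 15; gcd(-3, 15) = 3, so d ≤ 3.
We prove 3 | 2·10^r - 5 for all r ≥ 0 by induction on r.
Base step (r = 0): h(0) = -3 = 3·(-1), so 3 | h(0).
Suppose the result is true for r = j, i.e. 3 | h(j). Then
h(j+1) = 2·10^(j+1) - 5 = 10·(2·10^j - 5) + 45 = 10·h(j) + 45. The first term is divisible by 3 by the inductive hypothesis, and 45 is divisible by 3. Hence 3 | h(j+1).
By the principle of mathematical induction, the result holds for all r ≥ 0.
Therefore the largest such d is 3.

d = 3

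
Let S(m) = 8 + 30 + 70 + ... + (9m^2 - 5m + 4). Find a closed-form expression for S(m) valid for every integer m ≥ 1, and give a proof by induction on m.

We claim S(m) = m(3m^2 + 2m + 3) for all m ≥ 1.
Base case (m = 1): S(1) = 8, and the closed form gives 8. They agree.
Inductive step: suppose the statement holds for some k ≥ 1, so S(k) = k(3k^2 + 2k + 3).
Then S(k+1) = S(k) + (9k^2 + 13k + 8) = (k(3k^2 + 2k + 3)) + (9k^2 + 13k + 8).
Simplifying, S(k+1) = (k + 1)(3k^2 + 8k + 8) = (k+1)(3(k+1)^2 + 2(k+1) + 3),
which is the closed form with m = k+1.
This completes the induction.

S(m) = m(3m^2 + 2m + 3)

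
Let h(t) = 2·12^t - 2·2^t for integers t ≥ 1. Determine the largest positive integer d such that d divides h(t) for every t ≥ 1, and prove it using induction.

Computing the first values: h(1) = 20 and h(2) = 280; gcd(20, 280) = 20, so d ≤ 20.
We prove 20 | 2·12^t - 2·2^t for all t ≥ 1 by induction on t.
When t = 1: h(1) = 20 = 20·(1), so 20 | h(1).
Suppose the result is true for t = j, i.e. 20 | h(j). Then
h(j+1) − 12·h(j) = (2·12^(j+1) - 2·2^(j+1)) − 12·(2·12^j - 2·2^j) = (-2)·2^j·(2 − 12) = (20)·2^j. Since 20 | h(j) by the inductive hypothesis, 20 | 12·h(j); and 20 | 20 since 20 = 20·1. Therefore 20 | h(j+1).
This completes the induction.
Therefore the largest such d is 20.

d = 20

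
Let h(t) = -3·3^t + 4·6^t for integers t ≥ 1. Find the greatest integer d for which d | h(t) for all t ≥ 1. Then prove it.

Computing the first values: h(1) = 15 and h(2) = 117; gcd(15, 117) = 3, so d ≤ 3.
We prove 3 | -3·3^t + 4·6^t for all t ≥ 1 by induction on t.
For the base case t = 1: h(1) = 15 = 3·(5), so 3 | h(1).
Inductive step: assume the claim holds for t = m, i.e. 3 | h(m). Then
h(m+1) − 6·h(m) = (-3·3^(m+1) + 4·6^(m+1)) − 6·(-3·3^m + 4·6^m) = (-3)·3^m·(3 − 6) = (9)·3^m. Since 3 | h(m) by the inductive hypothesis, 3 | 6·h(m); and 3 | 9 since 9 = 3·3. Therefore 3 | h(m+1).
Hence, by induction on t, the claim holds for every t ≥ 1.
Therefore the largest such d is 3.

d = 3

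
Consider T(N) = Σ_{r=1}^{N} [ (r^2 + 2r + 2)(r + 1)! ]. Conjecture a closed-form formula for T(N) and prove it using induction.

T(N) = (N + 1)(N + 2)! - 2

We claim T(N) = (N + 1)(N + 2)! - 2 for all N ≥ 1.
Base step (N = 1): T(1) = 10, and the closed form gives 10. They agree.
For the inductive step, assume it holds for an arbitrary r ≥ 1, so T(r) = (r + 1)(r + 2)! - 2.
Then T(r+1) = T(r) + ((r^2 + 4r + 5)(r + 2)!) = ((r + 1)(r + 2)! - 2) + ((r^2 + 4r + 5)(r + 2)!).
Simplifying, T(r+1) = ((r+1) + 1)((r+1) + 2)! - 2,
which is the closed form with N = r+1.
This completes the induction.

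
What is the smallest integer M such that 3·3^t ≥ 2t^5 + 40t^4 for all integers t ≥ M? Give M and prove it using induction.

At t = 11: 531441 < 907742, so the inequality fails and M ≥ 12. We prove 3·3^t ≥ 2t^5 + 40t^4 for all t ≥ 12.
Base case (t = 12): 3·3^t = 1594323 and 2t^5 + 40t^4 = 1327104, so 1594323 ≥ 1327104.
Inductive step: assume the claim holds for t = k, so 3·3^k ≥ 2k^5 + 40k^4.
Then 3·3^(k + 1) = 3·(3·3^k) ≥ 3·(2k^5 + 40k^4).
Also, for k ≥ 12 we have 3·(2k^5 + 40k^4) ≥ 2(k+1)^5 + 40(k+1)^4, since 3·(2k^5 + 40k^4) − (2(k+1)^5 + 40(k+1)^4) = 4k^5 + 70k^4 - 180k^3 - 260k^2 - 170k - 42, which is nonnegative for all k ≥ 12.
Combining, 3·3^(k + 1) ≥ 2(k+1)^5 + 40(k+1)^4.
By the principle of mathematical induction, the result holds for all t ≥ 12.
Hence the smallest such M is 12.

M = 12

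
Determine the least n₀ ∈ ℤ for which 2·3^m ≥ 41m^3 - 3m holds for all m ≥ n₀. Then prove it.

At m = 8: 13122 < 20968, so the inequality fails and n₀ ≥ 9. We prove 2·3^m ≥ 41m^3 - 3m for all m ≥ 9.
Base step (m = 9): 2·3^m = 39366 and 41m^3 - 3m = 29862, so 39366 ≥ 29862.
Inductive step: suppose the statement holds for some r ≥ 9, so 2·3^r ≥ 41r^3 - 3r.
Then 2·3^(r + 1) = 3·(2·3^r) ≥ 3·(41r^3 - 3r).
Also, for r ≥ 9 we have 3·(41r^3 - 3r) ≥ 41(r+1)^3 - 3(r+1), since 3·(41r^3 - 3r) − (41(r+1)^3 - 3(r+1)) = 82r^3 - 123r^2 - 129r - 38, which is nonnegative for all r ≥ 9.
Combining, 2·3^(r + 1) ≥ 41(r+1)^3 - 3(r+1).
This completes the induction.
Hence the smallest such n₀ is 9.

n₀ = 9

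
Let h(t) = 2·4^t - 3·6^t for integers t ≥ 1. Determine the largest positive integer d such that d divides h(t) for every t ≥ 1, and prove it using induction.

d = 2

Computing the first values: h(1) = -10 and h(2) = -76; gcd(-10, -76) = 2, so d ≤ 2.
We prove 2 | 2·4^t - 3·6^t for all t ≥ 1 by induction on t.
Base step (t = 1): h(1) = -10 = 2·(-5), so 2 | h(1).
For the inductive step, assume it holds for an arbitrary m ≥ 1, i.e. 2 | h(m). Then
h(m+1) − 6·h(m) = (2·4^(m+1) - 3·6^(m+1)) − 6·(2·4^m - 3·6^m) = (2)·4^m·(4 − 6) = (-4)·4^m. Since 2 | h(m) by the inductive hypothesis, 2 | 6·h(m); and 2 | -4 since -4 = 2·-2. Therefore 2 | h(m+1).
Hence, by induction on t, the claim holds for every t ≥ 1.
Therefore the largest such d is 2.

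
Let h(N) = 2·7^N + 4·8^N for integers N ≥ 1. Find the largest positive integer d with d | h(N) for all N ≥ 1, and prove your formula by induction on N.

Computing the first values: h(1) = 46 and h(2) = 354; gcd(46, 354) = 2, so d ≤ 2.
We prove 2 | 2·7^N + 4·8^N for all N ≥ 1 by induction on N.
Base case (N = 1): h(1) = 46 = 2·(23), so 2 | h(1).
Inductive step: suppose the statement holds for some p ≥ 1, i.e. 2 | h(p). Then
h(p+1) − 8·h(p) = (2·7^(p+1) + 4·8^(p+1)) − 8·(2·7^p + 4·8^p) = (2)·7^p·(7 − 8) = (-2)·7^p. Since 2 | h(p) by the inductive hypothesis, 2 | 8·h(p); and 2 | -2 since -2 = 2·-1. Therefore 2 | h(p+1).
This completes the induction.
Therefore the largest such d is 2.

d = 2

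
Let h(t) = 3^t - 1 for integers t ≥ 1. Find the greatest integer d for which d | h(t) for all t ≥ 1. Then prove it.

d = 2

Computing the first values: h(1) = 2 and h(2) = 8; gcd(2, 8) = 2, so d ≤ 2.
We prove 2 | 3^t - 1 for all t ≥ 1 by induction on t.
When t = 1: h(1) = 2 = 2·(1), so 2 | h(1).
Inductive step: assume the claim holds for t = p, i.e. 2 | h(p). Then
3^{p+1} − 1^{p+1} = 3·3^p − 1·1^p = 3·(3^p − 1^p) + (2)·1^p. The first term is divisible by 2 by the inductive hypothesis, and the second term (2)·1^p is divisible by 2 since 2 | 2. Hence 2 | h(p+1).
This completes the induction.
Therefore the largest such d is 2.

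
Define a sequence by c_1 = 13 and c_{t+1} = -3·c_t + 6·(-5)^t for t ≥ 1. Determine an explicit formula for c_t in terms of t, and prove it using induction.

Computing the first terms: c_1 = 13, c_2 = -69, c_3 = 357. This suggests c_t = -2(-3)^(t - 1) - 3(-5)^t.
When t = 1: the formula gives 13 = 13 = c_1.
Suppose the result is true for t = m, so c_m = -2(-3)^(m - 1) - 3(-5)^m.
Then c_{m+1} = -3·c_m + 6·(-5)^m = -3·(-2(-3)^(m - 1) - 3(-5)^m) + 6·(-5)^m = -2(-3)^m - 3(-5)^(m + 1) = -2(-3)^((m+1) - 1) - 3(-5)^(m+1),
which is the claimed formula at t = m+1.
By the principle of mathematical induction, the result holds for all t ≥ 1.

c_t = -2(-3)^(t - 1) - 3(-5)^t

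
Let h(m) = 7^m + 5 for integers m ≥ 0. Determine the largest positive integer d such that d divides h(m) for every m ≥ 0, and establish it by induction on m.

Computing the first values: h(0) = 6 and h(1) = 12; gcd(6, 12) = 6, so d ≤ 6.
We prove 6 | 7^m + 5 for all m ≥ 0 by induction on m.
Base case (m = 0): h(0) = 6 = 6·(1), so 6 | h(0).
Inductive step: suppose the statement holds for some p ≥ 0, i.e. 6 | h(p). Then
h(p+1) = 7^(p+1) + 5 = 7·(7^p + 5) - 30 = 7·h(p) - 30. The first term is divisible by 6 by the inductive hypothesis, and -30 is divisible by 6. Hence 6 | h(p+1).
This completes the induction.
Therefore the largest such d is 6.

d = 6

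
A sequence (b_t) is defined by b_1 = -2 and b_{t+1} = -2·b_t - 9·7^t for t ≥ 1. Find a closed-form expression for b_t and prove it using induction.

b_t = 5(-2)^(t - 1) - 7^t

Computing the first terms: b_1 = -2, b_2 = -59, b_3 = -323. This suggests b_t = 5(-2)^(t - 1) - 7^t.
Base case (t = 1): the formula gives -2 = -2 = b_1.
Inductive step: assume the claim holds for t = j, so b_j = 5(-2)^(j - 1) - 7^j.
Then b_{j+1} = -2·b_j - 9·7^j = -2·(5(-2)^(j - 1) - 7^j) - 9·7^j = 5(-2)^j - 7^(j + 1) = 5(-2)^((j+1) - 1) - 7^(j+1),
which is the claimed formula at t = j+1.
By the principle of mathematical induction, the result holds for all t ≥ 1.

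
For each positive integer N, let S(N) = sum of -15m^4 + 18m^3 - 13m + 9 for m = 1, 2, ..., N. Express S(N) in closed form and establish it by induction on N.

We claim S(N) = -N(3N^4 + 3N^3 - 4N^2 + 2N - 3) for all N ≥ 1.
When N = 1: S(1) = -1, and the closed form gives -1. They agree.
For the inductive step, assume it holds for an arbitrary m ≥ 1, so S(m) = m(-3m^4 - 3m^3 + 4m^2 - 2m + 3).
Then S(m+1) = S(m) + (-13m - 15(m + 1)^4 + 18(m + 1)^3 - 4) = (m(-3m^4 - 3m^3 + 4m^2 - 2m + 3)) + (-13m - 15(m + 1)^4 + 18(m + 1)^3 - 4).
Simplifying, S(m+1) = -(m + 1)(3m^4 + 15m^3 + 23m^2 + 15m + 1) = -(m+1)(3(m+1)^4 + 3(m+1)^3 - 4(m+1)^2 + 2(m+1) - 3),
which is the closed form with N = m+1.
This completes the induction.

S(N) = -N(3N^4 + 3N^3 - 4N^2 + 2N - 3)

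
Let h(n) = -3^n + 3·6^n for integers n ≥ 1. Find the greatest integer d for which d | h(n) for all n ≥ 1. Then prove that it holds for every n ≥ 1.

d = 3

Computing the first values: h(1) = 15 and h(2) = 99; gcd(15, 99) = 3, so d ≤ 3.
We prove 3 | -3^n + 3·6^n for all n ≥ 1 by induction on n.
Base case (n = 1): h(1) = 15 = 3·(5), so 3 | h(1).
Inductive step: assume the claim holds for n = m, i.e. 3 | h(m). Then
h(m+1) − 6·h(m) = (-3^(m+1) + 3·6^(m+1)) − 6·(-3^m + 3·6^m) = (-1)·3^m·(3 − 6) = (3)·3^m. Since 3 | h(m) by the inductive hypothesis, 3 | 6·h(m); and 3 | 3 since 3 = 3·1. Therefore 3 | h(m+1).
By induction, the statement is established for all n ≥ 1.
Therefore the largest such d is 3.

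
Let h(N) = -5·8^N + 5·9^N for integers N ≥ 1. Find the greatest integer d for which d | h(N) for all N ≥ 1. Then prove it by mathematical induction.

Computing the first values: h(1) = 5 and h(2) = 85; gcd(5, 85) = 5, so d ≤ 5.
We prove 5 | -5·8^N + 5·9^N for all N ≥ 1 by induction on N.
Base case (N = 1): h(1) = 5 = 5·(1), so 5 | h(1).
Suppose the result is true for N = r, i.e. 5 | h(r). Then
h(r+1) − 9·h(r) = (-5·8^(r+1) + 5·9^(r+1)) − 9·(-5·8^r + 5·9^r) = (-5)·8^r·(8 − 9) = (5)·8^r. Since 5 | h(r) by the inductive hypothesis, 5 | 9·h(r); and 5 | 5 since 5 = 5·1. Therefore 5 | h(r+1).
Hence, by induction on N, the claim holds for every N ≥ 1.
Therefore the largest such d is 5.

d = 5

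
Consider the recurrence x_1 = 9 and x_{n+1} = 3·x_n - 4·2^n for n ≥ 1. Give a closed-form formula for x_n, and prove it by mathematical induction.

Computing the first terms: x_1 = 9, x_2 = 19, x_3 = 41. This suggests x_n = 2^(n + 2) + 3^(n - 1).
Base case (n = 1): the formula gives 9 = 9 = x_1.
For the inductive step, assume it holds for an arbitrary i ≥ 1, so x_i = 2^(i + 2) + 3^(i - 1).
Then x_{i+1} = 3·x_i - 4·2^i = 3·(2^(i + 2) + 3^(i - 1)) - 4·2^i = 2^(i + 3) + 3^i = 2^((i+1) + 2) + 3^((i+1) - 1),
which is the claimed formula at n = i+1.
By the principle of mathematical induction, the result holds for all n ≥ 1.

x_n = 2^(n + 2) + 3^(n - 1)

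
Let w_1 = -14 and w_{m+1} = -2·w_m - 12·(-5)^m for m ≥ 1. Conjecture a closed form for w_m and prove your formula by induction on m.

Computing the first terms: w_1 = -14, w_2 = 88, w_3 = -476. This suggests w_m = -3(-2)^m + 4(-5)^m.
When m = 1: the formula gives -14 = -14 = w_1.
Inductive step: suppose the statement holds for some i ≥ 1, so w_i = -3(-2)^i + 4(-5)^i.
Then w_{i+1} = -2·w_i - 12·(-5)^i = -2·(-3(-2)^i + 4(-5)^i) - 12·(-5)^i = -3(-2)^(i + 1) + 4(-5)^(i + 1),
which is the claimed formula at m = i+1.
This completes the induction.

w_m = -3(-2)^m + 4(-5)^m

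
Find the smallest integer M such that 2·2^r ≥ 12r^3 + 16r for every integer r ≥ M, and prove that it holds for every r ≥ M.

M = 15

At r = 14: 32768 < 33152, so the inequality fails and M ≥ 15. We prove 2·2^r ≥ 12r^3 + 16r for all r ≥ 15.
Base case (r = 15): 2·2^r = 65536 and 12r^3 + 16r = 40740, so 65536 ≥ 40740.
Suppose the result is true for r = i, so 2·2^i ≥ 12i^3 + 16i.
Then 2·2^(i + 1) = 2·(2·2^i) ≥ 2·(12i^3 + 16i).
Also, for i ≥ 15 we have 2·(12i^3 + 16i) ≥ 12(i+1)^3 + 16(i+1), since 2·(12i^3 + 16i) − (12(i+1)^3 + 16(i+1)) = 12i^3 - 36i^2 - 20i - 28, which is nonnegative for all i ≥ 15.
Combining, 2·2^(i + 1) ≥ 12(i+1)^3 + 16(i+1).
Hence, by induction on r, the claim holds for every r ≥ 15.
Hence the smallest such M is 15.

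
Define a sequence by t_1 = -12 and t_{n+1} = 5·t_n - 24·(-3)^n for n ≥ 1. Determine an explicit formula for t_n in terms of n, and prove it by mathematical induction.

Computing the first terms: t_1 = -12, t_2 = 12, t_3 = -156. This suggests t_n = -(-3)^(n + 1) - 3·5^(n - 1).
For the base case n = 1: the formula gives -12 = -12 = t_1.
For the inductive step, assume it holds for an arbitrary i ≥ 1, so t_i = -(-3)^(i + 1) - 3·5^(i - 1).
Then t_{i+1} = 5·t_i - 24·(-3)^i = 5·(-(-3)^(i + 1) - 3·5^(i - 1)) - 24·(-3)^i = -(-3)^(i + 2) - 3·5^i = -(-3)^((i+1) + 1) - 3·5^((i+1) - 1),
which is the claimed formula at n = i+1.
By induction, the statement is established for all n ≥ 1.

t_n = -(-3)^(n + 1) - 3·5^(n - 1)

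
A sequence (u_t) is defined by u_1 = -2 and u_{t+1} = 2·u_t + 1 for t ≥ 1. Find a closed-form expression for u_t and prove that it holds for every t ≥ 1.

u_t = -2^(t - 1) - 1

Computing the first terms: u_1 = -2, u_2 = -3, u_3 = -5. This suggests u_t = -2^(t - 1) - 1.
Base step (t = 1): the formula gives -2 = -2 = u_1.
Suppose the result is true for t = p, so u_p = -2^(p - 1) - 1.
Then u_{p+1} = 2·u_p + 1 = 2·(-2^(p - 1) - 1) + 1 = -2^p - 1 = -2^((p+1) - 1) - 1,
which is the claimed formula at t = p+1.
Hence, by induction on t, the claim holds for every t ≥ 1.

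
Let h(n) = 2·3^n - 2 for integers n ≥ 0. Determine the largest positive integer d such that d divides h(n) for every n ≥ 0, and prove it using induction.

d = 4

Computing the first values: h(0) = 0 and h(1) = 4; gcd(0, 4) = 4, so d ≤ 4.
We prove 4 | 2·3^n - 2 for all n ≥ 0 by induction on n.
Base case (n = 0): h(0) = 0 = 4·(0), so 4 | h(0).
Suppose the result is true for n = i, i.e. 4 | h(i). Then
h(i+1) = 2·3^(i+1) - 2 = 3·(2·3^i - 2) + 4 = 3·h(i) + 4. The first term is divisible by 4 by the inductive hypothesis, and 4 is divisible by 4. Hence 4 | h(i+1).
By the principle of mathematical induction, the result holds for all n ≥ 0.
Therefore the largest such d is 4.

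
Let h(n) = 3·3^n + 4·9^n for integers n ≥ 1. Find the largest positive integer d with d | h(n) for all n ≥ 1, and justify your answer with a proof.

d = 9

Computing the first values: h(1) = 45 and h(2) = 351; gcd(45, 351) = 9, so d ≤ 9.
We prove 9 | 3·3^n + 4·9^n for all n ≥ 1 by induction on n.
Base case (n = 1): h(1) = 45 = 9·(5), so 9 | h(1).
Inductive step: suppose the statement holds for some m ≥ 1, i.e. 9 | h(m). Then
h(m+1) − 9·h(m) = (3·3^(m+1) + 4·9^(m+1)) − 9·(3·3^m + 4·9^m) = (3)·3^m·(3 − 9) = (-18)·3^m. Since 9 | h(m) by the inductive hypothesis, 9 | 9·h(m); and 9 | -18 since -18 = 9·-2. Therefore 9 | h(m+1).
This completes the induction.
Therefore the largest such d is 9.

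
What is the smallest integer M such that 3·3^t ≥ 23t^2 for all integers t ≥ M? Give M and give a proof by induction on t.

At t = 4: 243 < 368, so the inequality fails and M ≥ 5. We prove 3·3^t ≥ 23t^2 for all t ≥ 5.
Base step (t = 5): 3·3^t = 729 and 23t^2 = 575, so 729 ≥ 575.
For the inductive step, assume it holds for an arbitrary j ≥ 5, so 3·3^j ≥ 23j^2.
Then 3·3^(j + 1) = 3·(3·3^j) ≥ 3·(23j^2).
Also, for j ≥ 5 we have 3·(23j^2) ≥ 23(j+1)^2, since 3 ≥ (1 + 1/j)^2 for all j ≥ 5.
Combining, 3·3^(j + 1) ≥ 23(j+1)^2.
This completes the induction.
Hence the smallest such M is 5.

M = 5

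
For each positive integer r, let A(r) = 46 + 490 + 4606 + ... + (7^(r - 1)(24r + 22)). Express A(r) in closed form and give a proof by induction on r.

We claim A(r) = 7^r(4r + 3) - 3 for all r ≥ 1.
Base case (r = 1): A(1) = 46, and the closed form gives 46. They agree.
Inductive step: suppose the statement holds for some i ≥ 1, so A(i) = 7^i(4i + 3) - 3.
Then A(i+1) = A(i) + (7^i(24i + 46)) = (7^i(4i + 3) - 3) + (7^i(24i + 46)).
Simplifying, A(i+1) = 28·7^i·i + 49·7^i - 3 = 7^(i+1)(4(i+1) + 3) - 3,
which is the closed form with r = i+1.
By induction, the statement is established for all r ≥ 1.

A(r) = 7^r(4r + 3) - 3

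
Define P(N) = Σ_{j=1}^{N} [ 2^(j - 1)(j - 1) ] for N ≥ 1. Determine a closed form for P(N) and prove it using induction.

P(N) = 2^N(N - 2) + 2

We claim P(N) = 2^N(N - 2) + 2 for all N ≥ 1.
Base step (N = 1): P(1) = 0, and the closed form gives 0. They agree.
Suppose the result is true for N = j, so P(j) = 2^j(j - 2) + 2.
Then P(j+1) = P(j) + (2^j·j) = (2^j(j - 2) + 2) + (2^j·j).
Simplifying, P(j+1) = 2·2^j·j - 2·2^j + 2 = 2^(j+1)((j+1) - 2) + 2,
which is the closed form with N = j+1.
By induction, the statement is established for all N ≥ 1.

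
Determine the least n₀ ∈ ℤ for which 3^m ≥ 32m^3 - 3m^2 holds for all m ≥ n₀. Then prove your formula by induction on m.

At m = 9: 19683 < 23085, so the inequality fails and n₀ ≥ 10. We prove 3^m ≥ 32m^3 - 3m^2 for all m ≥ 10.
When m = 10: 3^m = 59049 and 32m^3 - 3m^2 = 31700, so 59049 ≥ 31700.
Inductive step: assume the claim holds for m = p, so 3^p ≥ 32p^3 - 3p^2.
Then 3^(p + 1) = 3·(3^p) ≥ 3·(32p^3 - 3p^2).
Also, for p ≥ 10 we have 3·(32p^3 - 3p^2) ≥ 32(p+1)^3 - 3(p+1)^2, since 3·(32p^3 - 3p^2) − (32(p+1)^3 - 3(p+1)^2) = 64p^3 - 102p^2 - 90p - 29, which is nonnegative for all p ≥ 10.
Combining, 3^(p + 1) ≥ 32(p+1)^3 - 3(p+1)^2.
By induction, the statement is established for all m ≥ 10.
Hence the smallest such n₀ is 10.

n₀ = 10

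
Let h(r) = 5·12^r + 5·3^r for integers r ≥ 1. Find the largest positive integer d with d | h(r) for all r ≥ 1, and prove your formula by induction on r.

d = 15

Computing the first values: h(1) = 75 and h(2) = 765; gcd(75, 765) = 15, so d ≤ 15.
We prove 15 | 5·12^r + 5·3^r for all r ≥ 1 by induction on r.
Base step (r = 1): h(1) = 75 = 15·(5), so 15 | h(1).
Inductive step: assume the claim holds for r = k, i.e. 15 | h(k). Then
h(k+1) − 12·h(k) = (5·12^(k+1) + 5·3^(k+1)) − 12·(5·12^k + 5·3^k) = (5)·3^k·(3 − 12) = (-45)·3^k. Since 15 | h(k) by the inductive hypothesis, 15 | 12·h(k); and 15 | -45 since -45 = 15·-3. Therefore 15 | h(k+1).
By induction, the statement is established for all r ≥ 1.
Therefore the largest such d is 15.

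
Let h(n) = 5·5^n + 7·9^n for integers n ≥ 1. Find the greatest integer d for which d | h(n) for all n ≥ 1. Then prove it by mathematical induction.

Computing the first values: h(1) = 88 and h(2) = 692; gcd(88, 692) = 4, so d ≤ 4.
We prove 4 | 5·5^n + 7·9^n for all n ≥ 1 by induction on n.
Base case (n = 1): h(1) = 88 = 4·(22), so 4 | h(1).
Inductive step: assume the claim holds for n = p, i.e. 4 | h(p). Then
h(p+1) − 9·h(p) = (5·5^(p+1) + 7·9^(p+1)) − 9·(5·5^p + 7·9^p) = (5)·5^p·(5 − 9) = (-20)·5^p. Since 4 | h(p) by the inductive hypothesis, 4 | 9·h(p); and 4 | -20 since -20 = 4·-5. Therefore 4 | h(p+1).
Hence, by induction on n, the claim holds for every n ≥ 1.
Therefore the largest such d is 4.

d = 4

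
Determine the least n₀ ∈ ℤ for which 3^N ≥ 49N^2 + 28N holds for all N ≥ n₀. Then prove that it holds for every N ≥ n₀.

At N = 7: 2187 < 2597, so the inequality fails and n₀ ≥ 8. We prove 3^N ≥ 49N^2 + 28N for all N ≥ 8.
Base step (N = 8): 3^N = 6561 and 49N^2 + 28N = 3360, so 6561 ≥ 3360.
Inductive step: suppose the statement holds for some i ≥ 8, so 3^i ≥ 49i^2 + 28i.
Then 3^(i + 1) = 3·(3^i) ≥ 3·(49i^2 + 28i).
Also, for i ≥ 8 we have 3·(49i^2 + 28i) ≥ 49(i+1)^2 + 28(i+1), since 3·(49i^2 + 28i) − (49(i+1)^2 + 28(i+1)) = 98i^2 - 42i - 77, which is nonnegative for all i ≥ 8.
Combining, 3^(i + 1) ≥ 49(i+1)^2 + 28(i+1).
Hence, by induction on N, the claim holds for every N ≥ 8.
Hence the smallest such n₀ is 8.

n₀ = 8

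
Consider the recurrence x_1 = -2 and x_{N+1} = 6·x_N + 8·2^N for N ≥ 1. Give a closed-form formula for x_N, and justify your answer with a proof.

x_N = -2^(N + 1) + 2·6^(N - 1)

Computing the first terms: x_1 = -2, x_2 = 4, x_3 = 56. This suggests x_N = -2^(N + 1) + 2·6^(N - 1).
Base case (N = 1): the formula gives -2 = -2 = x_1.
Inductive step: suppose the statement holds for some p ≥ 1, so x_p = -2^(p + 1) + 2·6^(p - 1).
Then x_{p+1} = 6·x_p + 8·2^p = 6·(-2^(p + 1) + 2·6^(p - 1)) + 8·2^p = -2^(p + 2) + 2·6^p = -2^((p+1) + 1) + 2·6^((p+1) - 1),
which is the claimed formula at N = p+1.
By the principle of mathematical induction, the result holds for all N ≥ 1.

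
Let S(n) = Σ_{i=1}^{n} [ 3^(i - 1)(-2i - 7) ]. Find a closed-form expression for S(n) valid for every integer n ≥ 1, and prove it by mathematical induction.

We claim S(n) = -3^n(n + 3) + 3 for all n ≥ 1.
Base step (n = 1): S(1) = -9, and the closed form gives -9. They agree.
Inductive step: suppose the statement holds for some i ≥ 1, so S(i) = -3^i(i + 3) + 3.
Then S(i+1) = S(i) + (3^i(-2i - 9)) = (-3^i(i + 3) + 3) + (3^i(-2i - 9)).
Simplifying, S(i+1) = -3·3^i·i - 12·3^i + 3 = -3^(i+1)((i+1) + 3) + 3,
which is the closed form with n = i+1.
By the principle of mathematical induction, the result holds for all n ≥ 1.

S(n) = -3^n(n + 3) + 3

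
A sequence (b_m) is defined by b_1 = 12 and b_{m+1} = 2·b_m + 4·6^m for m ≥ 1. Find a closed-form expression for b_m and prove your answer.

Computing the first terms: b_1 = 12, b_2 = 48, b_3 = 240. This suggests b_m = 3·2^m + 6^m.
For the base case m = 1: the formula gives 12 = 12 = b_1.
For the inductive step, assume it holds for an arbitrary k ≥ 1, so b_k = 3·2^k + 6^k.
Then b_{k+1} = 2·b_k + 4·6^k = 2·(3·2^k + 6^k) + 4·6^k = 3·2^(k + 1) + 6^(k + 1),
which is the claimed formula at m = k+1.
Hence, by induction on m, the claim holds for every m ≥ 1.

b_m = 3·2^m + 6^m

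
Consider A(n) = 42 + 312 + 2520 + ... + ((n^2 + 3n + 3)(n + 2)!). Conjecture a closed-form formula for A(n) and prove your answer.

A(n) = (n + 1)(n + 3)! - 6

We claim A(n) = (n + 1)(n + 3)! - 6 for all n ≥ 1.
Base step (n = 1): A(1) = 42, and the closed form gives 42. They agree.
For the inductive step, assume it holds for an arbitrary j ≥ 1, so A(j) = (j + 1)(j + 3)! - 6.
Then A(j+1) = A(j) + ((j^2 + 5j + 7)(j + 3)!) = ((j + 1)(j + 3)! - 6) + ((j^2 + 5j + 7)(j + 3)!).
Simplifying, A(j+1) = ((j+1) + 1)((j+1) + 3)! - 6,
which is the closed form with n = j+1.
Hence, by induction on n, the claim holds for every n ≥ 1.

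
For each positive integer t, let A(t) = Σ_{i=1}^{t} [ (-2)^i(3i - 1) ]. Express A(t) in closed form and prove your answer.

We claim A(t) = 2(-2)^t·t for all t ≥ 1.
For the base case t = 1: A(1) = -4, and the closed form gives -4. They agree.
Inductive step: suppose the statement holds for some i ≥ 1, so A(i) = 2(-2)^i·i.
Then A(i+1) = A(i) + ((-2)^(i + 1)(3i + 2)) = (2(-2)^i·i) + ((-2)^(i + 1)(3i + 2)).
Simplifying, A(i+1) = (-2)^(i + 2)(-i - 1) = 2(-2)^(i+1)·(i+1),
which is the closed form with t = i+1.
Hence, by induction on t, the claim holds for every t ≥ 1.

A(t) = 2(-2)^t·t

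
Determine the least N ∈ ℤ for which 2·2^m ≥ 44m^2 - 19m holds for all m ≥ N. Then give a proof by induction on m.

At m = 11: 4096 < 5115, so the inequality fails and N ≥ 12. We prove 2·2^m ≥ 44m^2 - 19m for all m ≥ 12.
When m = 12: 2·2^m = 8192 and 44m^2 - 19m = 6108, so 8192 ≥ 6108.
Inductive step: assume the claim holds for m = r, so 2·2^r ≥ 44r^2 - 19r.
Then 2·2^(r + 1) = 2·(2·2^r) ≥ 2·(44r^2 - 19r).
Also, for r ≥ 12 we have 2·(44r^2 - 19r) ≥ 44(r+1)^2 - 19(r+1), since 2·(44r^2 - 19r) − (44(r+1)^2 - 19(r+1)) = 44r^2 - 107r - 25, which is nonnegative for all r ≥ 12.
Combining, 2·2^(r + 1) ≥ 44(r+1)^2 - 19(r+1).
By induction, the statement is established for all m ≥ 12.
Hence the smallest such N is 12.

N = 12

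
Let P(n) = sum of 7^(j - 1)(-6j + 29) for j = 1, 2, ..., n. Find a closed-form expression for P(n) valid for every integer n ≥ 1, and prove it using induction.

We claim P(n) = 7^n(-n + 5) - 5 for all n ≥ 1.
For the base case n = 1: P(1) = 23, and the closed form gives 23. They agree.
Inductive step: suppose the statement holds for some j ≥ 1, so P(j) = 7^j(-j + 5) - 5.
Then P(j+1) = P(j) + (7^j(-6j + 23)) = (7^j(-j + 5) - 5) + (7^j(-6j + 23)).
Simplifying, P(j+1) = -7·7^j·j + 28·7^j - 5 = 7^(j+1)(-(j+1) + 5) - 5,
which is the closed form with n = j+1.
By induction, the statement is established for all n ≥ 1.

P(n) = 7^n(-n + 5) - 5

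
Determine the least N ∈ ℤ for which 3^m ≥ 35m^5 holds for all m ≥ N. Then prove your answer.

At m = 15: 14348907 < 26578125, so the inequality fails and N ≥ 16. We prove 3^m ≥ 35m^5 for all m ≥ 16.
Base case (m = 16): 3^m = 43046721 and 35m^5 = 36700160, so 43046721 ≥ 36700160.
Inductive step: suppose the statement holds for some j ≥ 16, so 3^j ≥ 35j^5.
Then 3^(j + 1) = 3·(3^j) ≥ 3·(35j^5).
Also, for j ≥ 16 we have 3·(35j^5) ≥ 35(j+1)^5, since 3 ≥ (1 + 1/j)^5 for all j ≥ 16.
Combining, 3^(j + 1) ≥ 35(j+1)^5.
By induction, the statement is established for all m ≥ 16.
Hence the smallest such N is 16.

N = 16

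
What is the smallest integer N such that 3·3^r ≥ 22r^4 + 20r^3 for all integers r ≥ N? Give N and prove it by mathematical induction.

N = 11

At r = 10: 177147 < 240000, so the inequality fails and N ≥ 11. We prove 3·3^r ≥ 22r^4 + 20r^3 for all r ≥ 11.
When r = 11: 3·3^r = 531441 and 22r^4 + 20r^3 = 348722, so 531441 ≥ 348722.
For the inductive step, assume it holds for an arbitrary i ≥ 11, so 3·3^i ≥ 22i^4 + 20i^3.
Then 3·3^(i + 1) = 3·(3·3^i) ≥ 3·(22i^4 + 20i^3).
Also, for i ≥ 11 we have 3·(22i^4 + 20i^3) ≥ 22(i+1)^4 + 20(i+1)^3, since 3·(22i^4 + 20i^3) − (22(i+1)^4 + 20(i+1)^3) = 44i^4 - 48i^3 - 192i^2 - 148i - 42, which is nonnegative for all i ≥ 11.
Combining, 3·3^(i + 1) ≥ 22(i+1)^4 + 20(i+1)^3.
By the principle of mathematical induction, the result holds for all r ≥ 11.
Hence the smallest such N is 11.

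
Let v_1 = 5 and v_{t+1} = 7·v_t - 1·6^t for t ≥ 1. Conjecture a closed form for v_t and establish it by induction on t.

v_t = 6^t - 7^(t - 1)

Computing the first terms: v_1 = 5, v_2 = 29, v_3 = 167. This suggests v_t = 6^t - 7^(t - 1).
Base case (t = 1): the formula gives 5 = 5 = v_1.
Inductive step: assume the claim holds for t = j, so v_j = 6^j - 7^(j - 1).
Then v_{j+1} = 7·v_j - 1·6^j = 7·(6^j - 7^(j - 1)) - 1·6^j = 6^(j + 1) - 7^j = 6^(j+1) - 7^((j+1) - 1),
which is the claimed formula at t = j+1.
By the principle of mathematical induction, the result holds for all t ≥ 1.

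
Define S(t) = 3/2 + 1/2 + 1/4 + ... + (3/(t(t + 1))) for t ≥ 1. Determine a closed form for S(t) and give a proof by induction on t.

We claim S(t) = 3t/(t + 1) for all t ≥ 1.
For the base case t = 1: S(1) = 3/2, and the closed form gives 3/2. They agree.
Suppose the result is true for t = m, so S(m) = 3m/(m + 1).
Then S(m+1) = S(m) + (3/((m + 1)(m + 2))) = (3m/(m + 1)) + (3/((m + 1)(m + 2))).
Simplifying, S(m+1) = 3(m + 1)/(m + 2) = 3(m+1)/((m+1) + 1),
which is the closed form with t = m+1.
Hence, by induction on t, the claim holds for every t ≥ 1.

S(t) = 3t/(t + 1)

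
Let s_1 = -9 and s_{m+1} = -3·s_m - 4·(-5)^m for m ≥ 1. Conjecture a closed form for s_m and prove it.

Computing the first terms: s_1 = -9, s_2 = 47, s_3 = -241. This suggests s_m = (-3)^(m - 1) + 2(-5)^m.
Base case (m = 1): the formula gives -9 = -9 = s_1.
Inductive step: suppose the statement holds for some k ≥ 1, so s_k = (-3)^(k - 1) + 2(-5)^k.
Then s_{k+1} = -3·s_k - 4·(-5)^k = -3·((-3)^(k - 1) + 2(-5)^k) - 4·(-5)^k = (-3)^k + 2(-5)^(k + 1) = (-3)^((k+1) - 1) + 2(-5)^(k+1),
which is the claimed formula at m = k+1.
By the principle of mathematical induction, the result holds for all m ≥ 1.

s_m = (-3)^(m - 1) + 2(-5)^m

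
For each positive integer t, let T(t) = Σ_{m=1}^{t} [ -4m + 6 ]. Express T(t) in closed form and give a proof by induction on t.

T(t) = -2t(t - 2)

We claim T(t) = -2t(t - 2) for all t ≥ 1.
For the base case t = 1: T(1) = 2, and the closed form gives 2. They agree.
For the inductive step, assume it holds for an arbitrary m ≥ 1, so T(m) = 2m(-m + 2).
Then T(m+1) = T(m) + (-4m + 2) = (2m(-m + 2)) + (-4m + 2).
Simplifying, T(m+1) = -2(m - 1)(m + 1) = -2(m+1)((m+1) - 2),
which is the closed form with t = m+1.
By the principle of mathematical induction, the result holds for all t ≥ 1.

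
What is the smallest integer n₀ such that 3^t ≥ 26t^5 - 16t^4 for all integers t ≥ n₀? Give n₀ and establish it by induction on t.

n₀ = 16

At t = 15: 14348907 < 18933750, so the inequality fails and n₀ ≥ 16. We prove 3^t ≥ 26t^5 - 16t^4 for all t ≥ 16.
Base step (t = 16): 3^t = 43046721 and 26t^5 - 16t^4 = 26214400, so 43046721 ≥ 26214400.
Suppose the result is true for t = m, so 3^m ≥ 26m^5 - 16m^4.
Then 3^(m + 1) = 3·(3^m) ≥ 3·(26m^5 - 16m^4).
Also, for m ≥ 16 we have 3·(26m^5 - 16m^4) ≥ 26(m+1)^5 - 16(m+1)^4, since 3·(26m^5 - 16m^4) − (26(m+1)^5 - 16(m+1)^4) = 52m^5 - 162m^4 - 196m^3 - 164m^2 - 66m - 10, which is nonnegative for all m ≥ 16.
Combining, 3^(m + 1) ≥ 26(m+1)^5 - 16(m+1)^4.
By induction, the statement is established for all t ≥ 16.
Hence the smallest such n₀ is 16.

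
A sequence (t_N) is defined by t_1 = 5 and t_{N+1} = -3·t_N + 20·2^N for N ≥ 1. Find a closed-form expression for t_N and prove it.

t_N = (-3)^N + 2^(N + 2)

Computing the first terms: t_1 = 5, t_2 = 25, t_3 = 5. This suggests t_N = (-3)^N + 2^(N + 2).
Base step (N = 1): the formula gives 5 = 5 = t_1.
For the inductive step, assume it holds for an arbitrary r ≥ 1, so t_r = (-3)^r + 2^(r + 2).
Then t_{r+1} = -3·t_r + 20·2^r = -3·((-3)^r + 2^(r + 2)) + 20·2^r = (-3)^(r + 1) + 2^(r + 3) = (-3)^(r+1) + 2^((r+1) + 2),
which is the claimed formula at N = r+1.
By the principle of mathematical induction, the result holds for all N ≥ 1.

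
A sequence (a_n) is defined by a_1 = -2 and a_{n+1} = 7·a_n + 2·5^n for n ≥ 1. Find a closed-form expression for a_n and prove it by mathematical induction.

a_n = -5^n + 3·7^(n - 1)

Computing the first terms: a_1 = -2, a_2 = -4, a_3 = 22. This suggests a_n = -5^n + 3·7^(n - 1).
Base case (n = 1): the formula gives -2 = -2 = a_1.
Suppose the result is true for n = i, so a_i = -5^i + 3·7^(i - 1).
Then a_{i+1} = 7·a_i + 2·5^i = 7·(-5^i + 3·7^(i - 1)) + 2·5^i = -5^(i + 1) + 3·7^i = -5^(i+1) + 3·7^((i+1) - 1),
which is the claimed formula at n = i+1.
This completes the induction.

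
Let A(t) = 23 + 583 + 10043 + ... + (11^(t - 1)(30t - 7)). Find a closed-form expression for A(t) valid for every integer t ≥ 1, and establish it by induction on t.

A(t) = 11^t(3t - 1) + 1

We claim A(t) = 11^t(3t - 1) + 1 for all t ≥ 1.
For the base case t = 1: A(1) = 23, and the closed form gives 23. They agree.
Inductive step: assume the claim holds for t = j, so A(j) = 11^j(3j - 1) + 1.
Then A(j+1) = A(j) + (11^j(30j + 23)) = (11^j(3j - 1) + 1) + (11^j(30j + 23)).
Simplifying, A(j+1) = 33·11^j·j + 22·11^j + 1 = 11^(j+1)(3(j+1) - 1) + 1,
which is the closed form with t = j+1.
By induction, the statement is established for all t ≥ 1.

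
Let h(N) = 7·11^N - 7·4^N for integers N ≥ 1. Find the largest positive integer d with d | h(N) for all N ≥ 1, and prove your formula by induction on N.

d = 49

Computing the first values: h(1) = 49 and h(2) = 735; gcd(49, 735) = 49, so d ≤ 49.
We prove 49 | 7·11^N - 7·4^N for all N ≥ 1 by induction on N.
When N = 1: h(1) = 49 = 49·(1), so 49 | h(1).
For the inductive step, assume it holds for an arbitrary r ≥ 1, i.e. 49 | h(r). Then
h(r+1) − 11·h(r) = (7·11^(r+1) - 7·4^(r+1)) − 11·(7·11^r - 7·4^r) = (-7)·4^r·(4 − 11) = (49)·4^r. Since 49 | h(r) by the inductive hypothesis, 49 | 11·h(r); and 49 | 49 since 49 = 49·1. Therefore 49 | h(r+1).
By the principle of mathematical induction, the result holds for all N ≥ 1.
Therefore the largest such d is 49.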